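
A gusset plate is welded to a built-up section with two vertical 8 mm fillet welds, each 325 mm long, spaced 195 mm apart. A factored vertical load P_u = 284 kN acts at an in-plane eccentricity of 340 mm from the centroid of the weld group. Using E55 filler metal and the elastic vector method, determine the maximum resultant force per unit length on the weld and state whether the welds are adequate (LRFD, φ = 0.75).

E55XX → F_EXX = 550 MPa.
Total weld length L_w = 650 mm. Treat welds as unit-width lines.
Polar moment about centroid: J = 2[d³/12 + d(b/2)²] = 2[325³/12 + 325×97.5²] = 11900000 mm³.
Direct shear f_v = P/L_w = 284×10³ / 650 = 436.9 N/mm (vertical).
Torsion M = P·e = 284×10³ × 340 = 96560000 N·mm.
Critical point at (x, y) = (97.5, 162.5) from centroid. f_tx = M·y/J = 1319 N/mm; f_ty = M·x/J = 791.1 N/mm.
Resultant f_max = √[f_tx² + (f_v + f_ty)²] = √[1319² + (436.9 + 791.1)²] = 1802 N/mm.
Capacity per unit length: φr_n = 0.75 × 0.6 × 550 × (0.707 × 8) = 1400 N/mm.
1802 > 1400 → NOT adequate.

f_max ≈ 1800 N/mm; NOT adequate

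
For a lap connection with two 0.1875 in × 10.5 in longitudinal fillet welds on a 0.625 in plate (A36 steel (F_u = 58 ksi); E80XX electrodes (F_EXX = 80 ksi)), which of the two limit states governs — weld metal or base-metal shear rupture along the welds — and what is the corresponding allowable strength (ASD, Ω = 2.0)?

t_e = 0.707 × 0.1875 = 0.1326 in; L = 21 in.
Weld metal: R_n/Ω = (1/2.0) × 0.6 × 80 × 0.1326 × 21 = 66.81 kips.
Base metal (shear rupture): R_n/Ω = (1/2.0) × 0.6 × 58 × 0.625 × 21 = 228.4 kips.
Governing: weld metal.

R_n/Ω ≈ 66.8 kips (weld metal governs)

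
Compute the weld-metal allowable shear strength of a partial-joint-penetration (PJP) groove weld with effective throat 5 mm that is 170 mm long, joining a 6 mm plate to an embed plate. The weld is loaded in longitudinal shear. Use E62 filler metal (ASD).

R_n/Ω ≈ 158 kN

E62XX → F_EXX = 620 MPa.
Effective throat (given) t_e = 5 mm.
A_we = 5 × 170 = 850 mm².
F_nw = 0.6 F_EXX = 372 MPa.
R_n/Ω = (372 × 850) / 2.0 × 10⁻³ = 158.1 kN.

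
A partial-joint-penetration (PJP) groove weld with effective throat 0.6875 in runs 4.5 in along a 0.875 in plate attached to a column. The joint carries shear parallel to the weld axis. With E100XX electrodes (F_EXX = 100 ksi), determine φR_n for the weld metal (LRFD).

Effective throat (given) t_e = 0.6875 in.
A_we = 0.6875 × 4.5 = 3.094 in².
F_nw = 0.6 F_EXX = 60 ksi.
φR_n = 0.75 × 60 × 3.094 = 139.2 kips.

φR_n ≈ 139 kips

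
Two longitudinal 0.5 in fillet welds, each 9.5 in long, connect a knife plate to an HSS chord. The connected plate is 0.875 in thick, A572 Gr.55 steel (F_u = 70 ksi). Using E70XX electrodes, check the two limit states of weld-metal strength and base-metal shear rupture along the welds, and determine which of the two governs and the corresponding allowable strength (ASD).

R_n/Ω ≈ 141 kips (weld metal governs)

E70XX → F_EXX = 70 ksi.
t_e = 0.707 × 0.5 = 0.3535 in; L = 19 in.
Weld metal: R_n/Ω = (1/2.0) × 0.6 × 70 × 0.3535 × 19 = 141 kips.
Base metal (shear rupture): R_n/Ω = (1/2.0) × 0.6 × 70 × 0.875 × 19 = 349.1 kips.
Governing: weld metal.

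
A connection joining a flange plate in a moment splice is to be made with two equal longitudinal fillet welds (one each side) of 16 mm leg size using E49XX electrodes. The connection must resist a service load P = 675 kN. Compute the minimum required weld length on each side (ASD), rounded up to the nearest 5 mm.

L = 205 mm on each side

E49XX → F_EXX = 490 MPa.
Throat t_e = 0.707 × 16 = 11.31 mm.
r_n/Ω = (0.6 × 490 × 11.31) / 2.0 = 1663 N/mm = 1.663 kN/mm.
L_req = P / (r_n/Ω) = 675 / 1.663 = 405.9 mm total.
Per side: 405.9 / 2 = 203 mm.
Round up → use L = 205 mm on each side.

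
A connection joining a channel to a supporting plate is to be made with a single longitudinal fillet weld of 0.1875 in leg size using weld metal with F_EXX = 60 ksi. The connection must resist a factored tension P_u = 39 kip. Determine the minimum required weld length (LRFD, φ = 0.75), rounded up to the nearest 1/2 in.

L = 11 in

Throat t_e = 0.707 × 0.1875 = 0.1326 in.
φr_n = 0.75 × 0.6 × 60 × 0.1326 = 3.579 kip/in.
L_req = P_u / φr_n = 39 / 3.579 = 10.9 in total.
Round up → use L = 11 in.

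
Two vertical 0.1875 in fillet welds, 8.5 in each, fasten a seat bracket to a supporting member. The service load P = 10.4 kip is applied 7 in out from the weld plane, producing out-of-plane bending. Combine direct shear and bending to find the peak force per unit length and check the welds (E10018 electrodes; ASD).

E100XX → F_EXX = 100 ksi.
L_w = 2 × 8.5 = 17 in; section modulus (unit throat) S = 2 × L²/6 = 24.08 in².
Direct shear f_v = P/L_w = 10.4/17 = 0.6118 kip/in.
Moment M = P × e = 10.4 × 7 = 72.8 kip·in; bending f_b = M/S = 3.023 kip/in.
f_max = √(f_v² + f_b²) = √(0.6118² + 3.023²) = 3.084 kip/in.
r_n/Ω = (1/2.0) × 0.6 × 100 × (0.707 × 0.1875) = 3.977 kip/in → adequate.

f_max ≈ 3.08 kip/in; adequate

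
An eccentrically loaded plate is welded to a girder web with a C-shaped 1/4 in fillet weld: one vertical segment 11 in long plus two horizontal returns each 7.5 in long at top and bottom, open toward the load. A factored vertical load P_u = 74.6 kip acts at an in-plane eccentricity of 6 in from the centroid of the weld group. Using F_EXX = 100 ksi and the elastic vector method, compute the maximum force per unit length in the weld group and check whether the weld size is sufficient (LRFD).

Total weld length L_w = 26 in. Treat welds as unit-width lines.
Centroid: x̄ = 2×7.5×3.75 / 26 = 2.163 in from the vertical weld.
Polar moment about centroid: J = I_x + I_y = [11³/12 + 2×7.5×5.5²] + [11×2.163² + 2(7.5³/12 + 7.5×1.587²)] = 724.2 in³.
Direct shear f_v = P/L_w = 74.6 / 26 = 2.869 kip/in (vertical).
Torsion M = P·e = 74.6 × 6 = 447.6 kip·in.
Critical point at (x, y) = (5.337, 5.5) from centroid. f_tx = M·y/J = 3.399 kip/in; f_ty = M·x/J = 3.298 kip/in.
Resultant f_max = √[f_tx² + (f_v + f_ty)²] = √[3.399² + (2.869 + 3.298)²] = 7.042 kip/in.
Capacity per unit length: φr_n = 0.75 × 0.6 × 100 × (0.707 × 0.25) = 7.954 kip/in.
7.042 ≤ 7.954 → adequate.

f_max ≈ 7.04 kip/in; adequate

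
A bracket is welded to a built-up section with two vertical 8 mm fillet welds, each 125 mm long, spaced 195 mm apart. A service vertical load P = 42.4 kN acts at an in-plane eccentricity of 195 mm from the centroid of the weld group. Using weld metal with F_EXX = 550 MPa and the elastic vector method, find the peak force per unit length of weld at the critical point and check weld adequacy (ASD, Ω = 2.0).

Total weld length L_w = 250 mm. Treat welds as unit-width lines.
Polar moment about centroid: J = 2[d³/12 + d(b/2)²] = 2[125³/12 + 125×97.5²] = 2702000 mm³.
Direct shear f_v = P/L_w = 42.4×10³ / 250 = 169.6 N/mm (vertical).
Torsion M = P·e = 42.4×10³ × 195 = 8268000 N·mm.
Critical point at (x, y) = (97.5, 62.5) from centroid. f_tx = M·y/J = 191.2 N/mm; f_ty = M·x/J = 298.3 N/mm.
Resultant f_max = √[f_tx² + (f_v + f_ty)²] = √[191.2² + (169.6 + 298.3)²] = 505.5 N/mm.
Capacity per unit length: r_n/Ω = (1/2.0) × 0.6 × 550 × (0.707 × 8) = 933.2 N/mm.
505.5 ≤ 933.2 → adequate.

f_max ≈ 506 N/mm; adequate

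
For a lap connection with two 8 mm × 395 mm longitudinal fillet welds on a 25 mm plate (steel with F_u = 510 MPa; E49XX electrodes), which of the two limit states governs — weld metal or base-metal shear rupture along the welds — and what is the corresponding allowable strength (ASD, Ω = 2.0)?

E49XX → F_EXX = 490 MPa.
t_e = 0.707 × 8 = 5.656 mm; L = 790 mm.
Weld metal: R_n/Ω = (1/2.0) × 0.6 × 490 × 5.656 × 790 × 10⁻³ = 656.8 kN.
Base metal (shear rupture): R_n/Ω = (1/2.0) × 0.6 × 510 × 25 × 790 × 10⁻³ = 3022 kN.
Governing: weld metal.

R_n/Ω ≈ 657 kN (weld metal governs)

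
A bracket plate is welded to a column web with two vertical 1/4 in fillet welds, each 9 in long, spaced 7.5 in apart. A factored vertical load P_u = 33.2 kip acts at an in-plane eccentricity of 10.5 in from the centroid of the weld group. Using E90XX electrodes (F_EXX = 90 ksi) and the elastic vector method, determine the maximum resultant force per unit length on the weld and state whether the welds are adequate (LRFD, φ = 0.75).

Total weld length L_w = 18 in. Treat welds as unit-width lines.
Polar moment about centroid: J = 2[d³/12 + d(b/2)²] = 2[9³/12 + 9×3.75²] = 374.6 in³.
Direct shear f_v = P/L_w = 33.2 / 18 = 1.844 kip/in (vertical).
Torsion M = P·e = 33.2 × 10.5 = 348.6 kip·in.
Critical point at (x, y) = (3.75, 4.5) from centroid. f_tx = M·y/J = 4.187 kip/in; f_ty = M·x/J = 3.489 kip/in.
Resultant f_max = √[f_tx² + (f_v + f_ty)²] = √[4.187² + (1.844 + 3.489)²] = 6.781 kip/in.
Capacity per unit length: φr_n = 0.75 × 0.6 × 90 × (0.707 × 0.25) = 7.158 kip/in.
6.781 ≤ 7.158 → adequate.

f_max ≈ 6.78 kip/in; adequate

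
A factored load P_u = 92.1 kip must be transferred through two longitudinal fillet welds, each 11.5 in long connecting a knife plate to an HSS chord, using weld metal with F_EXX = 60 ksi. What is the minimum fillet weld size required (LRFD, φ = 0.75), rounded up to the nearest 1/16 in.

Total weld length L = 23 in.
Required throat t_e = P_u / (φ × 0.6 F_EXX × L) = 92.1 / (0.75 × 0.6 × 60 × 23) = 0.1483 in.
Required leg w = t_e / 0.707 = 0.2098 in → use 1/4 in.

w = 1/4 in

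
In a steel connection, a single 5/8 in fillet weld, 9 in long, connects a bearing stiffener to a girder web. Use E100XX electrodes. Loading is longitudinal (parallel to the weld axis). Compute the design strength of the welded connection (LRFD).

E100XX → F_EXX = 100 ksi.
Effective throat t_e = 0.707 × 0.625 = 0.4419 in.
Total length L = 9 in; A_we = 0.4419 × 9 = 3.977 in².
F_nw = 0.6 F_EXX = 0.6 × 100 = 60 ksi.
φR_n = 0.75 × 60 × 3.977 = 179 kips.

φR_n ≈ 179 kips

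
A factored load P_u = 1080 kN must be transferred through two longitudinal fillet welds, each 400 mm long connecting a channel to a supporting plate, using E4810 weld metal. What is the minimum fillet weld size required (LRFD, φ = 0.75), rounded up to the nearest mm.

w = 9 mm

E48XX → F_EXX = 480 MPa.
Total weld length L = 800 mm.
Required throat t_e = P_u / (φ × 0.6 F_EXX × L) = 1080 / (0.75 × 0.6 × 480 × 800 × 10⁻³) = 6.25 mm.
Required leg w = t_e / 0.707 = 8.84 mm → use 9 mm.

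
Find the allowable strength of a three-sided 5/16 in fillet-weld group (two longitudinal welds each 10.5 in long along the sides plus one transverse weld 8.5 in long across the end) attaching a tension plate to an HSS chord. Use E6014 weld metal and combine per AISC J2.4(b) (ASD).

R_n/Ω ≈ 122 kip

E60XX → F_EXX = 60 ksi.
t_e = 0.707 × 0.3125 = 0.2209 in.
R_nwl = 0.6 × 60 × 0.2209 × 21 = 167 kip (longitudinal, 2 welds).
R_nwt = 0.6 × 60 × 0.2209 × 8.5 = 67.61 kip (transverse, base value).
(i) R_nwl + R_nwt = 234.6 kip; (ii) 0.85 R_nwl + 1.5 R_nwt = 243.4 kip.
R_n = max = 243.4 kip [governs: (ii)]; R_n/Ω = 121.7 kip.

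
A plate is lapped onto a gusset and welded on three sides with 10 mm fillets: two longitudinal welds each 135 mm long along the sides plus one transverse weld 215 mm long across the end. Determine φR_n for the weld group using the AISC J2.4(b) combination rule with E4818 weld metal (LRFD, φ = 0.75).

E48XX → F_EXX = 480 MPa.
t_e = 0.707 × 10 = 7.07 mm.
R_nwl = 0.6 × 480 × 7.07 × 270 × 10⁻³ = 549.8 kN (longitudinal, 2 welds).
R_nwt = 0.6 × 480 × 7.07 × 215 × 10⁻³ = 437.8 kN (transverse, base value).
(i) R_nwl + R_nwt = 987.5 kN; (ii) 0.85 R_nwl + 1.5 R_nwt = 1124 kN.
R_n = max = 1124 kN [governs: (ii)]; φR_n = 843 kN.

φR_n ≈ 843 kN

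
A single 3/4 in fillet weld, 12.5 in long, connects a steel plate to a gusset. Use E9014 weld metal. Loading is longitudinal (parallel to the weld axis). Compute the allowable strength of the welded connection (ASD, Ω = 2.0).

R_n/Ω ≈ 179 kips

E90XX → F_EXX = 90 ksi.
Effective throat t_e = 0.707 × 0.75 = 0.5302 in.
Total length L = 12.5 in; A_we = 0.5302 × 12.5 = 6.628 in².
F_nw = 0.6 F_EXX = 0.6 × 90 = 54 ksi.
R_n = 54 × 6.628 = 357.9 kips; R_n/Ω = 357.9/2.0 = 179 kips.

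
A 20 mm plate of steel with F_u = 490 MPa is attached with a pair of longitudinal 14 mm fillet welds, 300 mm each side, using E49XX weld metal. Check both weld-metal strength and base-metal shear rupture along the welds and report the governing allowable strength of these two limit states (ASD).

R_n/Ω ≈ 873 kN (weld metal governs)

E49XX → F_EXX = 490 MPa.
t_e = 0.707 × 14 = 9.898 mm; L = 600 mm.
Weld metal: R_n/Ω = (1/2.0) × 0.6 × 490 × 9.898 × 600 × 10⁻³ = 873 kN.
Base metal (shear rupture): R_n/Ω = (1/2.0) × 0.6 × 490 × 20 × 600 × 10⁻³ = 1764 kN.
Governing: weld metal.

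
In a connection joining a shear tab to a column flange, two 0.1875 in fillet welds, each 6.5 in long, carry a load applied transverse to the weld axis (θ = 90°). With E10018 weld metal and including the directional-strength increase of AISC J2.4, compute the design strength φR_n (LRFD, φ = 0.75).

E100XX → F_EXX = 100 ksi.
t_e = 0.707 × 0.1875 = 0.1326 in; A_we = 0.1326 × 13 = 1.723 in².
Directional factor: 1.0 + 0.5 sin^1.5(90°) = 1.5.
F_nw = 0.6 × 100 × 1.5 = 90 ksi.
φR_n = 0.75 × 90 × 1.723 = 116.3 kips.

φR_n ≈ 116 kips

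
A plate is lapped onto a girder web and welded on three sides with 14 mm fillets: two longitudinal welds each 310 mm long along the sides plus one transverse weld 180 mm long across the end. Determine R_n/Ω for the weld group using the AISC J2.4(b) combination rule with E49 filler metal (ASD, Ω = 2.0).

R_n/Ω ≈ 1160 kN

E49XX → F_EXX = 490 MPa.
t_e = 0.707 × 14 = 9.898 mm.
R_nwl = 0.6 × 490 × 9.898 × 620 × 10⁻³ = 1804 kN (longitudinal, 2 welds).
R_nwt = 0.6 × 490 × 9.898 × 180 × 10⁻³ = 523.8 kN (transverse, base value).
(i) R_nwl + R_nwt = 2328 kN; (ii) 0.85 R_nwl + 1.5 R_nwt = 2319 kN.
R_n = max = 2328 kN [governs: (i)]; R_n/Ω = 1164 kN.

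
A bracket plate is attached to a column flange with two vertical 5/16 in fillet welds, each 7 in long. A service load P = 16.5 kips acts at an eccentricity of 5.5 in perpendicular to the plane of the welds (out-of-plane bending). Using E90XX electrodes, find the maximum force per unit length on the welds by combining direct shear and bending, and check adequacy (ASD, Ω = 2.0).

f_max ≈ 5.68 kip/in; adequate

E90XX → F_EXX = 90 ksi.
L_w = 2 × 7 = 14 in; section modulus (unit throat) S = 2 × L²/6 = 16.33 in².
Direct shear f_v = P/L_w = 16.5/14 = 1.179 kip/in.
Moment M = P × e = 16.5 × 5.5 = 90.75 kip·in; bending f_b = M/S = 5.556 kip/in.
f_max = √(f_v² + f_b²) = √(1.179² + 5.556²) = 5.68 kip/in.
r_n/Ω = (1/2.0) × 0.6 × 90 × (0.707 × 0.3125) = 5.965 kip/in → adequate.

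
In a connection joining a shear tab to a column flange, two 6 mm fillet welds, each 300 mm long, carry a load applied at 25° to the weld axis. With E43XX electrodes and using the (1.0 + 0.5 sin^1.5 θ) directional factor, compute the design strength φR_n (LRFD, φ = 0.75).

φR_n ≈ 560 kN

E43XX → F_EXX = 430 MPa.
t_e = 0.707 × 6 = 4.242 mm; A_we = 4.242 × 600 = 2545 mm².
Directional factor: 1.0 + 0.5 sin^1.5(25°) = 1.137.
F_nw = 0.6 × 430 × 1.137 = 293.4 MPa.
φR_n = 0.75 × 293.4 × 2545 × 10⁻³ = 560.2 kN.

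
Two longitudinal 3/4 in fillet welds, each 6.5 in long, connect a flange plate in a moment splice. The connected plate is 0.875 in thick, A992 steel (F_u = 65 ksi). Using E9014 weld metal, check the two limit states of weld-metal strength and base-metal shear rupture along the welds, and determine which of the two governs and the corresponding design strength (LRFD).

E90XX → F_EXX = 90 ksi.
t_e = 0.707 × 0.75 = 0.5302 in; L = 13 in.
Weld metal: φR_n = 0.75 × 0.6 × 90 × 0.5302 × 13 = 279.2 kip.
Base metal (shear rupture): φR_n = 0.75 × 0.6 × 65 × 0.875 × 13 = 332.7 kip.
Governing: weld metal.

φR_n ≈ 279 kip (weld metal governs)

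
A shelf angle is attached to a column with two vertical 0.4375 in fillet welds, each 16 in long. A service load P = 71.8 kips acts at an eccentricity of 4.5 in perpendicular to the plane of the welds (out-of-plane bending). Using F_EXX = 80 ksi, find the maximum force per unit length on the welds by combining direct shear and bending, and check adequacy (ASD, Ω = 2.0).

L_w = 2 × 16 = 32 in; section modulus (unit throat) S = 2 × L²/6 = 85.33 in².
Direct shear f_v = P/L_w = 71.8/32 = 2.244 kip/in.
Moment M = P × e = 71.8 × 4.5 = 323.1 kip·in; bending f_b = M/S = 3.786 kip/in.
f_max = √(f_v² + f_b²) = √(2.244² + 3.786²) = 4.401 kip/in.
r_n/Ω = (1/2.0) × 0.6 × 80 × (0.707 × 0.4375) = 7.423 kip/in → adequate.

f_max ≈ 4.4 kip/in; adequate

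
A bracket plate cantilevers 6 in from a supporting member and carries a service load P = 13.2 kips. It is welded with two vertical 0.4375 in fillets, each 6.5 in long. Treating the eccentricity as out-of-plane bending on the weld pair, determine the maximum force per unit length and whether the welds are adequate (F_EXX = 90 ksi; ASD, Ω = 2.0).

f_max ≈ 5.71 kip/in; adequate

L_w = 2 × 6.5 = 13 in; section modulus (unit throat) S = 2 × L²/6 = 14.08 in².
Direct shear f_v = P/L_w = 13.2/13 = 1.015 kip/in.
Moment M = P × e = 13.2 × 6 = 79.2 kip·in; bending f_b = M/S = 5.624 kip/in.
f_max = √(f_v² + f_b²) = √(1.015² + 5.624²) = 5.715 kip/in.
r_n/Ω = (1/2.0) × 0.6 × 90 × (0.707 × 0.4375) = 8.351 kip/in → adequate.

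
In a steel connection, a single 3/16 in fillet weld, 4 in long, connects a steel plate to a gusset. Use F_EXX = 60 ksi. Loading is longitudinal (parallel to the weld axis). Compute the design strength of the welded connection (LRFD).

Effective throat t_e = 0.707 × 0.1875 = 0.1326 in.
Total length L = 4 in; A_we = 0.1326 × 4 = 0.5302 in².
F_nw = 0.6 F_EXX = 0.6 × 60 = 36 ksi.
φR_n = 0.75 × 36 × 0.5302 = 14.32 kip.

φR_n ≈ 14.3 kip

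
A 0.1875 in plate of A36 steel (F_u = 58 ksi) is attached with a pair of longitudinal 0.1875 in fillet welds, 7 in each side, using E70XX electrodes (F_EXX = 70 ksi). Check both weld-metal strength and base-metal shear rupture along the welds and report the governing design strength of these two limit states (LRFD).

t_e = 0.707 × 0.1875 = 0.1326 in; L = 14 in.
Weld metal: φR_n = 0.75 × 0.6 × 70 × 0.1326 × 14 = 58.46 kips.
Base metal (shear rupture): φR_n = 0.75 × 0.6 × 58 × 0.1875 × 14 = 68.51 kips.
Governing: weld metal.

φR_n ≈ 58.5 kips (weld metal governs)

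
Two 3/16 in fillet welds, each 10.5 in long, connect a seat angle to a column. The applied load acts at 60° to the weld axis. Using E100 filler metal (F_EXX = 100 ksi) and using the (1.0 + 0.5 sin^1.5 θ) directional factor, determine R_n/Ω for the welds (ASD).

t_e = 0.707 × 0.1875 = 0.1326 in; A_we = 0.1326 × 21 = 2.784 in².
Directional factor: 1.0 + 0.5 sin^1.5(60°) = 1.403.
F_nw = 0.6 × 100 × 1.403 = 84.18 ksi.
R_n/Ω = (84.18 × 2.784) / 2.0 = 117.2 kips.

R_n/Ω ≈ 117 kips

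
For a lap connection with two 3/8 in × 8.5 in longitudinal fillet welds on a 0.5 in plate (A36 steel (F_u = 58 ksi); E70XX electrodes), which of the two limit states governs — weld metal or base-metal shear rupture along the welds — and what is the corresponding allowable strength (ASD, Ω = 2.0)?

E70XX → F_EXX = 70 ksi.
t_e = 0.707 × 0.375 = 0.2651 in; L = 17 in.
Weld metal: R_n/Ω = (1/2.0) × 0.6 × 70 × 0.2651 × 17 = 94.65 kip.
Base metal (shear rupture): R_n/Ω = (1/2.0) × 0.6 × 58 × 0.5 × 17 = 147.9 kip.
Governing: weld metal.

R_n/Ω ≈ 94.6 kip (weld metal governs)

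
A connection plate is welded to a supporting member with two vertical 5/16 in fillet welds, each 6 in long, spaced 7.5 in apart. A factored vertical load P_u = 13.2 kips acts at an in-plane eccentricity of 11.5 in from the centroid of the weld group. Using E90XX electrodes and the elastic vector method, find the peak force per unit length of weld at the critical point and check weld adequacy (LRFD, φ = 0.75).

E90XX → F_EXX = 90 ksi.
Total weld length L_w = 12 in. Treat welds as unit-width lines.
Polar moment about centroid: J = 2[d³/12 + d(b/2)²] = 2[6³/12 + 6×3.75²] = 204.8 in³.
Direct shear f_v = P/L_w = 13.2 / 12 = 1.1 kip/in (vertical).
Torsion M = P·e = 13.2 × 11.5 = 151.8 kip·in.
Critical point at (x, y) = (3.75, 3) from centroid. f_tx = M·y/J = 2.224 kip/in; f_ty = M·x/J = 2.78 kip/in.
Resultant f_max = √[f_tx² + (f_v + f_ty)²] = √[2.224² + (1.1 + 2.78)²] = 4.472 kip/in.
Capacity per unit length: φr_n = 0.75 × 0.6 × 90 × (0.707 × 0.3125) = 8.948 kip/in.
4.472 ≤ 8.948 → adequate.

f_max ≈ 4.47 kip/in; adequate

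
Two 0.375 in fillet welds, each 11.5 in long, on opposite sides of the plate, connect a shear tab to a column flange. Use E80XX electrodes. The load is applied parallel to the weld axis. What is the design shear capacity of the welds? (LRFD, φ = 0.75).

E80XX → F_EXX = 80 ksi.
Effective throat t_e = 0.707 × 0.375 = 0.2651 in.
Total length L = 23 in; A_we = 0.2651 × 23 = 6.098 in².
F_nw = 0.6 F_EXX = 0.6 × 80 = 48 ksi.
φR_n = 0.75 × 48 × 6.098 = 219.5 kip.

φR_n ≈ 220 kip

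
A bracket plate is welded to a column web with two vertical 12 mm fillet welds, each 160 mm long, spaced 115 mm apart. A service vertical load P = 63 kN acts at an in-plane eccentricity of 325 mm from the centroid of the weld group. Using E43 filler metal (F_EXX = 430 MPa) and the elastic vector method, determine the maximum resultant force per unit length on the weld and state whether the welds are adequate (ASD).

f_max ≈ 1280 N/mm; NOT adequate

Total weld length L_w = 320 mm. Treat welds as unit-width lines.
Polar moment about centroid: J = 2[d³/12 + d(b/2)²] = 2[160³/12 + 160×57.5²] = 1741000 mm³.
Direct shear f_v = P/L_w = 63×10³ / 320 = 196.9 N/mm (vertical).
Torsion M = P·e = 63×10³ × 325 = 20475000 N·mm.
Critical point at (x, y) = (57.5, 80) from centroid. f_tx = M·y/J = 941 N/mm; f_ty = M·x/J = 676.4 N/mm.
Resultant f_max = √[f_tx² + (f_v + f_ty)²] = √[941² + (196.9 + 676.4)²] = 1284 N/mm.
Capacity per unit length: r_n/Ω = (1/2.0) × 0.6 × 430 × (0.707 × 12) = 1094 N/mm.
1284 > 1094 → NOT adequate.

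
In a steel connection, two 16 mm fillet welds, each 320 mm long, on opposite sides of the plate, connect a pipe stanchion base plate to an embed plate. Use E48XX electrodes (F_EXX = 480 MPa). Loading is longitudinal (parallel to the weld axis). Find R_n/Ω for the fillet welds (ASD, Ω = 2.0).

R_n/Ω ≈ 1040 kN

Effective throat t_e = 0.707 × 16 = 11.31 mm.
Total length L = 640 mm; A_we = 11.31 × 640 = 7240 mm².
F_nw = 0.6 F_EXX = 0.6 × 480 = 288 MPa.
R_n = 288 × 7240 × 10⁻³ = 2085 kN; R_n/Ω = 2085/2.0 = 1043 kN.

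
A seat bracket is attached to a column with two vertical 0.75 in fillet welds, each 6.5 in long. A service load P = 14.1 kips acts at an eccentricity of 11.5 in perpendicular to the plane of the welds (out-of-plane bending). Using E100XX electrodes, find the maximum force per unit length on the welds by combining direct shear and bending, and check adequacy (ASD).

E100XX → F_EXX = 100 ksi.
L_w = 2 × 6.5 = 13 in; section modulus (unit throat) S = 2 × L²/6 = 14.08 in².
Direct shear f_v = P/L_w = 14.1/13 = 1.085 kip/in.
Moment M = P × e = 14.1 × 11.5 = 162.15 kip·in; bending f_b = M/S = 11.51 kip/in.
f_max = √(f_v² + f_b²) = √(1.085² + 11.51²) = 11.56 kip/in.
r_n/Ω = (1/2.0) × 0.6 × 100 × (0.707 × 0.75) = 15.91 kip/in → adequate.

f_max ≈ 11.6 kip/in; adequate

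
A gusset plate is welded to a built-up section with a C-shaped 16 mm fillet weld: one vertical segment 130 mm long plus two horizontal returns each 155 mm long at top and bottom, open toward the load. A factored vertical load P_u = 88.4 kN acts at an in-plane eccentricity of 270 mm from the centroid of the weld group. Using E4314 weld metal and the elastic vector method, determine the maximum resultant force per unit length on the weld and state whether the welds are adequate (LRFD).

f_max ≈ 1250 N/mm; adequate

E43XX → F_EXX = 430 MPa.
Total weld length L_w = 440 mm. Treat welds as unit-width lines.
Centroid: x̄ = 2×155×77.5 / 440 = 54.6 mm from the vertical weld.
Polar moment about centroid: J = I_x + I_y = [130³/12 + 2×155×65²] + [130×54.6² + 2(155³/12 + 155×22.9²)] = 2664000 mm³.
Direct shear f_v = P/L_w = 88.4×10³ / 440 = 200.9 N/mm (vertical).
Torsion M = P·e = 88.4×10³ × 270 = 23868000 N·mm.
Critical point at (x, y) = (100.4, 65) from centroid. f_tx = M·y/J = 582.5 N/mm; f_ty = M·x/J = 899.6 N/mm.
Resultant f_max = √[f_tx² + (f_v + f_ty)²] = √[582.5² + (200.9 + 899.6)²] = 1245 N/mm.
Capacity per unit length: φr_n = 0.75 × 0.6 × 430 × (0.707 × 16) = 2189 N/mm.
1245 ≤ 2189 → adequate.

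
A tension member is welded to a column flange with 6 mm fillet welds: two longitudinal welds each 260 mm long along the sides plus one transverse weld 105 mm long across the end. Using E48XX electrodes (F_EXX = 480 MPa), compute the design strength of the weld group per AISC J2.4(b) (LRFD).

t_e = 0.707 × 6 = 4.242 mm.
R_nwl = 0.6 × 480 × 4.242 × 520 × 10⁻³ = 635.3 kN (longitudinal, 2 welds).
R_nwt = 0.6 × 480 × 4.242 × 105 × 10⁻³ = 128.3 kN (transverse, base value).
(i) R_nwl + R_nwt = 763.6 kN; (ii) 0.85 R_nwl + 1.5 R_nwt = 732.4 kN.
R_n = max = 763.6 kN [governs: (i)]; φR_n = 572.7 kN.

φR_n ≈ 573 kN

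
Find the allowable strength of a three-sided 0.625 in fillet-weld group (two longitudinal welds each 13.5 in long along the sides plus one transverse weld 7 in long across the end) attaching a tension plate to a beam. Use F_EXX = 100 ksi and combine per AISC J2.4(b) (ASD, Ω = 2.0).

R_n/Ω ≈ 451 kips

t_e = 0.707 × 0.625 = 0.4419 in.
R_nwl = 0.6 × 100 × 0.4419 × 27 = 715.8 kips (longitudinal, 2 welds).
R_nwt = 0.6 × 100 × 0.4419 × 7 = 185.6 kips (transverse, base value).
(i) R_nwl + R_nwt = 901.4 kips; (ii) 0.85 R_nwl + 1.5 R_nwt = 886.8 kips.
R_n = max = 901.4 kips [governs: (i)]; R_n/Ω = 450.7 kips.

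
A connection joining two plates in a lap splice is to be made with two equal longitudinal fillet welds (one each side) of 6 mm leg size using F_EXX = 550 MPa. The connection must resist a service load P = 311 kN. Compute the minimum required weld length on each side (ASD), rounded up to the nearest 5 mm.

Throat t_e = 0.707 × 6 = 4.242 mm.
r_n/Ω = (0.6 × 550 × 4.242) / 2.0 = 699.9 N/mm = 0.6999 kN/mm.
L_req = P / (r_n/Ω) = 311 / 0.6999 = 444.3 mm total.
Per side: 444.3 / 2 = 222.2 mm.
Round up → use L = 225 mm on each side.

L = 225 mm on each side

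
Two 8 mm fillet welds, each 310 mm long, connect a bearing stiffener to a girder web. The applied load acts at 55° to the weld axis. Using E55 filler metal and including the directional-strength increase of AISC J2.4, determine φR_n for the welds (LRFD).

E55XX → F_EXX = 550 MPa.
t_e = 0.707 × 8 = 5.656 mm; A_we = 5.656 × 620 = 3507 mm².
Directional factor: 1.0 + 0.5 sin^1.5(55°) = 1.371.
F_nw = 0.6 × 550 × 1.371 = 452.3 MPa.
φR_n = 0.75 × 452.3 × 3507 × 10⁻³ = 1190 kN.

φR_n ≈ 1190 kN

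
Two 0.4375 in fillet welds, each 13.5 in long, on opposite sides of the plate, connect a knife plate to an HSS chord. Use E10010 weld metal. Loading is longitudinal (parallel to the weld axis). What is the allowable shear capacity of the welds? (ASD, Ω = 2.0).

R_n/Ω ≈ 251 kip

E100XX → F_EXX = 100 ksi.
Effective throat t_e = 0.707 × 0.4375 = 0.3093 in.
Total length L = 27 in; A_we = 0.3093 × 27 = 8.351 in².
F_nw = 0.6 F_EXX = 0.6 × 100 = 60 ksi.
R_n = 60 × 8.351 = 501.1 kip; R_n/Ω = 501.1/2.0 = 250.5 kip.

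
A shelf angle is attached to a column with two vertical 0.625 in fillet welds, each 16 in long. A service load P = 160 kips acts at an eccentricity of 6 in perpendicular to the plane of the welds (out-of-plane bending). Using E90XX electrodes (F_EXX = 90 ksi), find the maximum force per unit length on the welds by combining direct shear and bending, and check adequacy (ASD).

L_w = 2 × 16 = 32 in; section modulus (unit throat) S = 2 × L²/6 = 85.33 in².
Direct shear f_v = P/L_w = 160/32 = 5 kip/in.
Moment M = P × e = 160 × 6 = 960 kip·in; bending f_b = M/S = 11.25 kip/in.
f_max = √(f_v² + f_b²) = √(5² + 11.25²) = 12.31 kip/in.
r_n/Ω = (1/2.0) × 0.6 × 90 × (0.707 × 0.625) = 11.93 kip/in → NOT adequate.

f_max ≈ 12.3 kip/in; NOT adequate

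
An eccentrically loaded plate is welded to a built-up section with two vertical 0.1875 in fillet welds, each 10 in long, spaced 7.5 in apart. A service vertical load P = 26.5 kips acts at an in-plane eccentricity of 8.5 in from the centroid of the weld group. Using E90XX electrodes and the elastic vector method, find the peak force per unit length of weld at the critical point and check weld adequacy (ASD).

f_max ≈ 4.08 kip/in; NOT adequate

E90XX → F_EXX = 90 ksi.
Total weld length L_w = 20 in. Treat welds as unit-width lines.
Polar moment about centroid: J = 2[d³/12 + d(b/2)²] = 2[10³/12 + 10×3.75²] = 447.9 in³.
Direct shear f_v = P/L_w = 26.5 / 20 = 1.325 kip/in (vertical).
Torsion M = P·e = 26.5 × 8.5 = 225.25 kip·in.
Critical point at (x, y) = (3.75, 5) from centroid. f_tx = M·y/J = 2.514 kip/in; f_ty = M·x/J = 1.886 kip/in.
Resultant f_max = √[f_tx² + (f_v + f_ty)²] = √[2.514² + (1.325 + 1.886)²] = 4.078 kip/in.
Capacity per unit length: r_n/Ω = (1/2.0) × 0.6 × 90 × (0.707 × 0.1875) = 3.579 kip/in.
4.078 > 3.579 → NOT adequate.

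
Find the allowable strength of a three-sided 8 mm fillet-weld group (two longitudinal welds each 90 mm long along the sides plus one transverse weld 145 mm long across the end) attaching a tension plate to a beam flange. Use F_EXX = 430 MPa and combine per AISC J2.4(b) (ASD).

R_n/Ω ≈ 270 kN

t_e = 0.707 × 8 = 5.656 mm.
R_nwl = 0.6 × 430 × 5.656 × 180 × 10⁻³ = 262.7 kN (longitudinal, 2 welds).
R_nwt = 0.6 × 430 × 5.656 × 145 × 10⁻³ = 211.6 kN (transverse, base value).
(i) R_nwl + R_nwt = 474.3 kN; (ii) 0.85 R_nwl + 1.5 R_nwt = 540.7 kN.
R_n = max = 540.7 kN [governs: (ii)]; R_n/Ω = 270.3 kN.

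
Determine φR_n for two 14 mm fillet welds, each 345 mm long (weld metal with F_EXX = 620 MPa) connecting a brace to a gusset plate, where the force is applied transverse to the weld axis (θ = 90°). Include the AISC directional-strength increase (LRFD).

φR_n ≈ 2860 kN

t_e = 0.707 × 14 = 9.898 mm; A_we = 9.898 × 690 = 6830 mm².
Directional factor: 1.0 + 0.5 sin^1.5(90°) = 1.5.
F_nw = 0.6 × 620 × 1.5 = 558 MPa.
φR_n = 0.75 × 558 × 6830 × 10⁻³ = 2858 kN.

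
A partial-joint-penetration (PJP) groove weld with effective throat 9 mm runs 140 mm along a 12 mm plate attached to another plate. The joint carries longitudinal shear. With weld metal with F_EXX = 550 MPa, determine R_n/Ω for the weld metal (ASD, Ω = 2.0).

Effective throat (given) t_e = 9 mm.
A_we = 9 × 140 = 1260 mm².
F_nw = 0.6 F_EXX = 330 MPa.
R_n/Ω = (330 × 1260) / 2.0 × 10⁻³ = 207.9 kN.

R_n/Ω ≈ 208 kN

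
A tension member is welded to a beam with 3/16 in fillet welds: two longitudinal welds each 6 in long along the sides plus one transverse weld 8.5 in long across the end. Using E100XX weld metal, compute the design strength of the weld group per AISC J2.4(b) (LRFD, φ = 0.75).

φR_n ≈ 137 kip

E100XX → F_EXX = 100 ksi.
t_e = 0.707 × 0.1875 = 0.1326 in.
R_nwl = 0.6 × 100 × 0.1326 × 12 = 95.45 kip (longitudinal, 2 welds).
R_nwt = 0.6 × 100 × 0.1326 × 8.5 = 67.61 kip (transverse, base value).
(i) R_nwl + R_nwt = 163.1 kip; (ii) 0.85 R_nwl + 1.5 R_nwt = 182.5 kip.
R_n = max = 182.5 kip [governs: (ii)]; φR_n = 136.9 kip.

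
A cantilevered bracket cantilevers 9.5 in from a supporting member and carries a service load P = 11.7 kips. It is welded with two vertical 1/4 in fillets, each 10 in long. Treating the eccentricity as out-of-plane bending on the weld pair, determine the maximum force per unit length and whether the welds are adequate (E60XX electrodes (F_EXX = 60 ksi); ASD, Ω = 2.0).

L_w = 2 × 10 = 20 in; section modulus (unit throat) S = 2 × L²/6 = 33.33 in².
Direct shear f_v = P/L_w = 11.7/20 = 0.585 kip/in.
Moment M = P × e = 11.7 × 9.5 = 111.15 kip·in; bending f_b = M/S = 3.334 kip/in.
f_max = √(f_v² + f_b²) = √(0.585² + 3.334²) = 3.385 kip/in.
r_n/Ω = (1/2.0) × 0.6 × 60 × (0.707 × 0.25) = 3.181 kip/in → NOT adequate.

f_max ≈ 3.39 kip/in; NOT adequate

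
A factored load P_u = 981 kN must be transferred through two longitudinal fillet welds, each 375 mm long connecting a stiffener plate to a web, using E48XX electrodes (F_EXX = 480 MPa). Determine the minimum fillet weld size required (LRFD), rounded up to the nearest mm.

Total weld length L = 750 mm.
Required throat t_e = P_u / (φ × 0.6 F_EXX × L) = 981 / (0.75 × 0.6 × 480 × 750 × 10⁻³) = 6.056 mm.
Required leg w = t_e / 0.707 = 8.565 mm → use 9 mm.

w = 9 mm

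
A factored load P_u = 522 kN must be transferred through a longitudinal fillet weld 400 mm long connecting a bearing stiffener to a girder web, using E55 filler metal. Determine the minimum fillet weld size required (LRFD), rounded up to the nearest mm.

E55XX → F_EXX = 550 MPa.
Total weld length L = 400 mm.
Required throat t_e = P_u / (φ × 0.6 F_EXX × L) = 522 / (0.75 × 0.6 × 550 × 400 × 10⁻³) = 5.273 mm.
Required leg w = t_e / 0.707 = 7.458 mm → use 8 mm.

w = 8 mm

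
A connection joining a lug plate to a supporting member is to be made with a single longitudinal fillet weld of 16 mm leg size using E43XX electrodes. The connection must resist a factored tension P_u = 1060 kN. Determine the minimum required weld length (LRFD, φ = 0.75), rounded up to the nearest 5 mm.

E43XX → F_EXX = 430 MPa.
Throat t_e = 0.707 × 16 = 11.31 mm.
φr_n = 0.75 × 0.6 × 430 × 11.31 × 10⁻³ = 2.189 kN/mm.
L_req = P_u / φr_n = 1060 / 2.189 = 484.3 mm total.
Round up → use L = 485 mm.

L = 485 mm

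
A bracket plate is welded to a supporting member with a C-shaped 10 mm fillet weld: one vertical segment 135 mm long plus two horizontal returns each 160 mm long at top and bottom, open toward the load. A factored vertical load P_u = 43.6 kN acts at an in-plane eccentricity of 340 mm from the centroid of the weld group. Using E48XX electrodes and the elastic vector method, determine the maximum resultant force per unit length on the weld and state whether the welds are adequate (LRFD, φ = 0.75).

E48XX → F_EXX = 480 MPa.
Total weld length L_w = 455 mm. Treat welds as unit-width lines.
Centroid: x̄ = 2×160×80 / 455 = 56.26 mm from the vertical weld.
Polar moment about centroid: J = I_x + I_y = [135³/12 + 2×160×67.5²] + [135×56.26² + 2(160³/12 + 160×23.74²)] = 2953000 mm³.
Direct shear f_v = P/L_w = 43.6×10³ / 455 = 95.82 N/mm (vertical).
Torsion M = P·e = 43.6×10³ × 340 = 14824000 N·mm.
Critical point at (x, y) = (103.7, 67.5) from centroid. f_tx = M·y/J = 338.8 N/mm; f_ty = M·x/J = 520.7 N/mm.
Resultant f_max = √[f_tx² + (f_v + f_ty)²] = √[338.8² + (95.82 + 520.7)²] = 703.5 N/mm.
Capacity per unit length: φr_n = 0.75 × 0.6 × 480 × (0.707 × 10) = 1527 N/mm.
703.5 ≤ 1527 → adequate.

f_max ≈ 703 N/mm; adequate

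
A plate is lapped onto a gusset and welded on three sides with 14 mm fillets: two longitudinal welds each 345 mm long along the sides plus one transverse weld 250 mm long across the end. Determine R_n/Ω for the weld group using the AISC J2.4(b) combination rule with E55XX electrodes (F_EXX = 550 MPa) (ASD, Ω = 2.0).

t_e = 0.707 × 14 = 9.898 mm.
R_nwl = 0.6 × 550 × 9.898 × 690 × 10⁻³ = 2254 kN (longitudinal, 2 welds).
R_nwt = 0.6 × 550 × 9.898 × 250 × 10⁻³ = 816.6 kN (transverse, base value).
(i) R_nwl + R_nwt = 3070 kN; (ii) 0.85 R_nwl + 1.5 R_nwt = 3141 kN.
R_n = max = 3141 kN [governs: (ii)]; R_n/Ω = 1570 kN.

R_n/Ω ≈ 1570 kN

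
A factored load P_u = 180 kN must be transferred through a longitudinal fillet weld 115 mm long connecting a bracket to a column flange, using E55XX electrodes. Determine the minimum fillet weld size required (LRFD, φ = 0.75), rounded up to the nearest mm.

w = 9 mm

E55XX → F_EXX = 550 MPa.
Total weld length L = 115 mm.
Required throat t_e = P_u / (φ × 0.6 F_EXX × L) = 180 / (0.75 × 0.6 × 550 × 115 × 10⁻³) = 6.324 mm.
Required leg w = t_e / 0.707 = 8.945 mm → use 9 mm.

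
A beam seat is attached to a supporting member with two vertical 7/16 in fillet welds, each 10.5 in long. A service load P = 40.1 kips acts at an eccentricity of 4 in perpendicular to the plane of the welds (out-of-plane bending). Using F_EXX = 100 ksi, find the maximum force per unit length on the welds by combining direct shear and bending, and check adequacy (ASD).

L_w = 2 × 10.5 = 21 in; section modulus (unit throat) S = 2 × L²/6 = 36.75 in².
Direct shear f_v = P/L_w = 40.1/21 = 1.91 kip/in.
Moment M = P × e = 40.1 × 4 = 160.4 kip·in; bending f_b = M/S = 4.365 kip/in.
f_max = √(f_v² + f_b²) = √(1.91² + 4.365²) = 4.764 kip/in.
r_n/Ω = (1/2.0) × 0.6 × 100 × (0.707 × 0.4375) = 9.279 kip/in → adequate.

f_max ≈ 4.76 kip/in; adequate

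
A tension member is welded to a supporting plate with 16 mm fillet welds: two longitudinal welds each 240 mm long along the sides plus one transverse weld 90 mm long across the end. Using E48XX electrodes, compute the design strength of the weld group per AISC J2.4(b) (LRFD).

φR_n ≈ 1390 kN

E48XX → F_EXX = 480 MPa.
t_e = 0.707 × 16 = 11.31 mm.
R_nwl = 0.6 × 480 × 11.31 × 480 × 10⁻³ = 1564 kN (longitudinal, 2 welds).
R_nwt = 0.6 × 480 × 11.31 × 90 × 10⁻³ = 293.2 kN (transverse, base value).
(i) R_nwl + R_nwt = 1857 kN; (ii) 0.85 R_nwl + 1.5 R_nwt = 1769 kN.
R_n = max = 1857 kN [governs: (i)]; φR_n = 1393 kN.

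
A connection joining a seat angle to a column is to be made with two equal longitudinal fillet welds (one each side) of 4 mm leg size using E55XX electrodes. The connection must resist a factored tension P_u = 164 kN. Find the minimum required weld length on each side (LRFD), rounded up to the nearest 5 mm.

L = 120 mm on each side

E55XX → F_EXX = 550 MPa.
Throat t_e = 0.707 × 4 = 2.828 mm.
φr_n = 0.75 × 0.6 × 550 × 2.828 × 10⁻³ = 0.6999 kN/mm.
L_req = P_u / φr_n = 164 / 0.6999 = 234.3 mm total.
Per side: 234.3 / 2 = 117.2 mm.
Round up → use L = 120 mm on each side.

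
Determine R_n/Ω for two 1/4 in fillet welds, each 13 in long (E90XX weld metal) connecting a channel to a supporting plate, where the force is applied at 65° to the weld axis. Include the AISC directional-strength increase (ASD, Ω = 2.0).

R_n/Ω ≈ 178 kips

E90XX → F_EXX = 90 ksi.
t_e = 0.707 × 0.25 = 0.1767 in; A_we = 0.1767 × 26 = 4.595 in².
Directional factor: 1.0 + 0.5 sin^1.5(65°) = 1.431.
F_nw = 0.6 × 90 × 1.431 = 77.3 ksi.
R_n/Ω = (77.3 × 4.595) / 2.0 = 177.6 kips.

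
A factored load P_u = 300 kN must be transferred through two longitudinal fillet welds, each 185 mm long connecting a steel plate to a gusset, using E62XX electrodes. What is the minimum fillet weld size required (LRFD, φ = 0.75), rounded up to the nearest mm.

w = 5 mm

E62XX → F_EXX = 620 MPa.
Total weld length L = 370 mm.
Required throat t_e = P_u / (φ × 0.6 F_EXX × L) = 300 / (0.75 × 0.6 × 620 × 370 × 10⁻³) = 2.906 mm.
Required leg w = t_e / 0.707 = 4.111 mm → use 5 mm.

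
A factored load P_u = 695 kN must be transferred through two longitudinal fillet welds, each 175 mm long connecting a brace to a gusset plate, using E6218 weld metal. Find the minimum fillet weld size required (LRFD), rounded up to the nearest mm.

w = 11 mm

E62XX → F_EXX = 620 MPa.
Total weld length L = 350 mm.
Required throat t_e = P_u / (φ × 0.6 F_EXX × L) = 695 / (0.75 × 0.6 × 620 × 350 × 10⁻³) = 7.117 mm.
Required leg w = t_e / 0.707 = 10.07 mm → use 11 mm.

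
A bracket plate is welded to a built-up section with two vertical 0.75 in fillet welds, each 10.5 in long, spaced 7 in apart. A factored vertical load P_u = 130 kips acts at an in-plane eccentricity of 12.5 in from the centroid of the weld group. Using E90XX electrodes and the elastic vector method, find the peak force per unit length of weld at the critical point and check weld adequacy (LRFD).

f_max ≈ 26.7 kip/in; NOT adequate

E90XX → F_EXX = 90 ksi.
Total weld length L_w = 21 in. Treat welds as unit-width lines.
Polar moment about centroid: J = 2[d³/12 + d(b/2)²] = 2[10.5³/12 + 10.5×3.5²] = 450.2 in³.
Direct shear f_v = P/L_w = 130 / 21 = 6.19 kip/in (vertical).
Torsion M = P·e = 130 × 12.5 = 1625 kip·in.
Critical point at (x, y) = (3.5, 5.25) from centroid. f_tx = M·y/J = 18.95 kip/in; f_ty = M·x/J = 12.63 kip/in.
Resultant f_max = √[f_tx² + (f_v + f_ty)²] = √[18.95² + (6.19 + 12.63)²] = 26.71 kip/in.
Capacity per unit length: φr_n = 0.75 × 0.6 × 90 × (0.707 × 0.75) = 21.48 kip/in.
26.71 > 21.48 → NOT adequate.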